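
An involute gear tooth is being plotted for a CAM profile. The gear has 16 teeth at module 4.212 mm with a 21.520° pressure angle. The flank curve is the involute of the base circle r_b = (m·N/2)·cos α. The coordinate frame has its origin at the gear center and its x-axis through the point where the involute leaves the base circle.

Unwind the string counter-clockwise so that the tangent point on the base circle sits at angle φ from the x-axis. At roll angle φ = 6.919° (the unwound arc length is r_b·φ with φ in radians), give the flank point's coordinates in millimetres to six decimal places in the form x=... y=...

pitch radius r_p = m·N/2 = 4.212·16/2 = 33.696000
base radius r_b = r_p·cos α = 33.696000·cos 21.520° = 31.347038
roll angle φ = 6.919° = 0.12075933 rad
x = r_b·(cos φ + φ·sin φ) = 31.347038·(0.99271745 + 0.12075933·0.12046604) = 31.574769
y = r_b·(sin φ − φ·cos φ) = 31.347038·(0.12046604 − 0.12075933·0.99271745) = 0.018374

x=31.574769 y=0.018374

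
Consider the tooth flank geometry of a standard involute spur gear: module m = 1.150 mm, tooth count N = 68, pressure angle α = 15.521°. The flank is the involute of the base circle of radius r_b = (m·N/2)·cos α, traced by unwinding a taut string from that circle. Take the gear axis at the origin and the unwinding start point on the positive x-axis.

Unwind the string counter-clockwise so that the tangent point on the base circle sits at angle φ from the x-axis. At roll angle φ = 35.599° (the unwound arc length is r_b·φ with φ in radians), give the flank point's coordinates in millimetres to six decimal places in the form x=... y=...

x=44.259050 y=2.897400

pitch radius r_p = m·N/2 = 1.150·68/2 = 39.100000
base radius r_b = r_p·cos α = 39.100000·cos 15.521° = 37.674118
roll angle φ = 35.599° = 0.62131976 rad
x = r_b·(cos φ + φ·sin φ) = 37.674118·(0.81311092 + 0.62131976·0.58210878) = 44.259050
y = r_b·(sin φ − φ·cos φ) = 37.674118·(0.58210878 − 0.62131976·0.81311092) = 2.897400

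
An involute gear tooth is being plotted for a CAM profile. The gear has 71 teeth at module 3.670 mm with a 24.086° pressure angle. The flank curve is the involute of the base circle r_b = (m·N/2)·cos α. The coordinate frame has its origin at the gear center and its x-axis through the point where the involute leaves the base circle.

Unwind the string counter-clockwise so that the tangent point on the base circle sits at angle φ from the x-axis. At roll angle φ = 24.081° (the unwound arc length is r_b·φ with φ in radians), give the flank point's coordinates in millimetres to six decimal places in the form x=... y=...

x=128.987478 y=2.891859

pitch radius r_p = m·N/2 = 3.670·71/2 = 130.285000
base radius r_b = r_p·cos α = 130.285000·cos 24.086° = 118.941596
roll angle φ = 24.081° = 0.42029274 rad
x = r_b·(cos φ + φ·sin φ) = 118.941596·(0.91296953 + 0.42029274·0.40802773) = 128.987478
y = r_b·(sin φ − φ·cos φ) = 118.941596·(0.40802773 − 0.42029274·0.91296953) = 2.891859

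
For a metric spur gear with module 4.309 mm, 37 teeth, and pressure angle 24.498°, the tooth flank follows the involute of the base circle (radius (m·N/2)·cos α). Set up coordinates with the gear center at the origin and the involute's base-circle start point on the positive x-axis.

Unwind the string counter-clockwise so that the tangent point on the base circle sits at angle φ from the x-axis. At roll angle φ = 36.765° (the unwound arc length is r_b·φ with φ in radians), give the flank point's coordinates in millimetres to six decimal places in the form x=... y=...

pitch radius r_p = m·N/2 = 4.309·37/2 = 79.716500
base radius r_b = r_p·cos α = 79.716500·cos 24.498° = 72.540082
roll angle φ = 36.765° = 0.64167030 rad
x = r_b·(cos φ + φ·sin φ) = 72.540082·(0.80109714 + 0.64167030·0.59853435) = 85.971520
y = r_b·(sin φ − φ·cos φ) = 72.540082·(0.59853435 − 0.64167030·0.80109714) = 6.129209

x=85.971520 y=6.129209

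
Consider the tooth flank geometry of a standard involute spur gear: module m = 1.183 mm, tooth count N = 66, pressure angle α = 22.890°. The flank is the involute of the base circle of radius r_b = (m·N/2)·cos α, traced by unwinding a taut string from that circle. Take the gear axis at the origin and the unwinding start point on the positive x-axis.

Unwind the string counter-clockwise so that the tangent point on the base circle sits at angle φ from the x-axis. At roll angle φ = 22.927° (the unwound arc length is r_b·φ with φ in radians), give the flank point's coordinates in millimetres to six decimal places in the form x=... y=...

x=38.729934 y=0.755893

pitch radius r_p = m·N/2 = 1.183·66/2 = 39.039000
base radius r_b = r_p·cos α = 39.039000·cos 22.890° = 35.964808
roll angle φ = 22.927° = 0.40015164 rad
x = r_b·(cos φ + φ·sin φ) = 35.964808·(0.92100193 + 0.40015164·0.38955801) = 38.729934
y = r_b·(sin φ − φ·cos φ) = 35.964808·(0.38955801 − 0.40015164·0.92100193) = 0.755893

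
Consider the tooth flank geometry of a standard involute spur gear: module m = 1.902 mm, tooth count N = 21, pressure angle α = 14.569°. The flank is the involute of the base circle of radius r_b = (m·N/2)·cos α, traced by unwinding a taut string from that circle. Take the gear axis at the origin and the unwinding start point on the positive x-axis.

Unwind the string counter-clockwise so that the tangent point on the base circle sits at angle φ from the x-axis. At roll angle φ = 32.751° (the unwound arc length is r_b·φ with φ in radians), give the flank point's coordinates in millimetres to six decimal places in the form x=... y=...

x=22.233306 y=1.164483

pitch radius r_p = m·N/2 = 1.902·21/2 = 19.971000
base radius r_b = r_p·cos α = 19.971000·cos 14.569° = 19.328841
roll angle φ = 32.751° = 0.57161278 rad
x = r_b·(cos φ + φ·sin φ) = 19.328841·(0.84102957 + 0.57161278·0.54098915) = 22.233306
y = r_b·(sin φ − φ·cos φ) = 19.328841·(0.54098915 − 0.57161278·0.84102957) = 1.164483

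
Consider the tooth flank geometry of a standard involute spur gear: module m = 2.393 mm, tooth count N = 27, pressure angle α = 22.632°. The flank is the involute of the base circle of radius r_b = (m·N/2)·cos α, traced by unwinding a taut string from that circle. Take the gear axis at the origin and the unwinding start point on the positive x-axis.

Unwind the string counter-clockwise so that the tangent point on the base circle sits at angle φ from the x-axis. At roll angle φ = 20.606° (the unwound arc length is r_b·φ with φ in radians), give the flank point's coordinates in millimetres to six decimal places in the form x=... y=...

x=31.684281 y=0.456394

pitch radius r_p = m·N/2 = 2.393·27/2 = 32.305500
base radius r_b = r_p·cos α = 32.305500·cos 22.632° = 29.817829
roll angle φ = 20.606° = 0.35964255 rad
x = r_b·(cos φ + φ·sin φ) = 29.817829·(0.93602269 + 0.35964255·0.35193967) = 31.684281
y = r_b·(sin φ − φ·cos φ) = 29.817829·(0.35193967 − 0.35964255·0.93602269) = 0.456394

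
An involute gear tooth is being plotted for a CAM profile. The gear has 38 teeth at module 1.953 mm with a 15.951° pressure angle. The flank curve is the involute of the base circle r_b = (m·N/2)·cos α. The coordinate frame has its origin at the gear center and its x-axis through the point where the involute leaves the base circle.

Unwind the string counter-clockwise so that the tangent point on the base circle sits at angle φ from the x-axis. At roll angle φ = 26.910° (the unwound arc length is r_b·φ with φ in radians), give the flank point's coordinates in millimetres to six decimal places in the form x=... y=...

pitch radius r_p = m·N/2 = 1.953·38/2 = 37.107000
base radius r_b = r_p·cos α = 37.107000·cos 15.951° = 35.678272
roll angle φ = 26.910° = 0.46966810 rad
x = r_b·(cos φ + φ·sin φ) = 35.678272·(0.89171855 + 0.46966810·0.45259035) = 39.399009
y = r_b·(sin φ − φ·cos φ) = 35.678272·(0.45259035 − 0.46966810·0.89171855) = 1.205162

x=39.399009 y=1.205162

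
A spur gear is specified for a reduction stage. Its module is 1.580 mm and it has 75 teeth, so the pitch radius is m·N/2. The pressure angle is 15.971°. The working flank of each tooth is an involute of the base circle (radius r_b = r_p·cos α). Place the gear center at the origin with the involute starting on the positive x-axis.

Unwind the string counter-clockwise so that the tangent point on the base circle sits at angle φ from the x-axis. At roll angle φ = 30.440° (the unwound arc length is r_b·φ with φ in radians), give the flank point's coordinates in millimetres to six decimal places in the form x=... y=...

x=64.443668 y=2.767768

pitch radius r_p = m·N/2 = 1.580·75/2 = 59.250000
base radius r_b = r_p·cos α = 59.250000·cos 15.971° = 56.963014
roll angle φ = 30.440° = 0.53127822 rad
x = r_b·(cos φ + φ·sin φ) = 56.963014·(0.86216018 + 0.53127822·0.50663579) = 64.443668
y = r_b·(sin φ − φ·cos φ) = 56.963014·(0.50663579 − 0.53127822·0.86216018) = 2.767768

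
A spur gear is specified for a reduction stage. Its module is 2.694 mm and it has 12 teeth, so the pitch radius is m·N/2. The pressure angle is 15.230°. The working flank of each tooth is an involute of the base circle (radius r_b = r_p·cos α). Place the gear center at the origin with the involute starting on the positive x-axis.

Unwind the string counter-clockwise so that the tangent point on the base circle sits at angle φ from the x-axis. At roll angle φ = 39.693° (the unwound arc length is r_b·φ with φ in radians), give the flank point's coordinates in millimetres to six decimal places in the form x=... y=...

pitch radius r_p = m·N/2 = 2.694·12/2 = 16.164000
base radius r_b = r_p·cos α = 16.164000·cos 15.230° = 15.596305
roll angle φ = 39.693° = 0.69277354 rad
x = r_b·(cos φ + φ·sin φ) = 15.596305·(0.76947759 + 0.69277354·0.63867381) = 18.901691
y = r_b·(sin φ − φ·cos φ) = 15.596305·(0.63867381 − 0.69277354·0.76947759) = 1.646971

x=18.901691 y=1.646971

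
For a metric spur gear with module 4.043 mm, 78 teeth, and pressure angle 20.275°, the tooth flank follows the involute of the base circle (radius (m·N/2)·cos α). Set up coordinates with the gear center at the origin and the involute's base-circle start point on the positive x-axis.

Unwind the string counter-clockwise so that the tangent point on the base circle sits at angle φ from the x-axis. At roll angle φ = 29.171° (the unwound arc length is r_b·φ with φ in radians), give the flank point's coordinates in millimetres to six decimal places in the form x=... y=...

pitch radius r_p = m·N/2 = 4.043·78/2 = 157.677000
base radius r_b = r_p·cos α = 157.677000·cos 20.275° = 147.907368
roll angle φ = 29.171° = 0.50913000 rad
x = r_b·(cos φ + φ·sin φ) = 147.907368·(0.87316889 + 0.50913000·0.48741777) = 165.852659
y = r_b·(sin φ − φ·cos φ) = 147.907368·(0.48741777 − 0.50913000·0.87316889) = 6.339501

x=165.852659 y=6.339501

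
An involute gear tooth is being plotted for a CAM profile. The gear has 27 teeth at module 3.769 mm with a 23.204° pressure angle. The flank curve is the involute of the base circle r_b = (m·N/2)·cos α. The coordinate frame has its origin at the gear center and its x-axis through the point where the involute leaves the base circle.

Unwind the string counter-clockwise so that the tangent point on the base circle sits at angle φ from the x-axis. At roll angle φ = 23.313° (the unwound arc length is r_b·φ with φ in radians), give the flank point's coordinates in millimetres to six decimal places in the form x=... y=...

pitch radius r_p = m·N/2 = 3.769·27/2 = 50.881500
base radius r_b = r_p·cos α = 50.881500·cos 23.204° = 46.765585
roll angle φ = 23.313° = 0.40688861 rad
x = r_b·(cos φ + φ·sin φ) = 46.765585·(0.91835661 + 0.40688861·0.39575388) = 50.478041
y = r_b·(sin φ − φ·cos φ) = 46.765585·(0.39575388 − 0.40688861·0.91835661) = 1.032820

x=50.478041 y=1.032820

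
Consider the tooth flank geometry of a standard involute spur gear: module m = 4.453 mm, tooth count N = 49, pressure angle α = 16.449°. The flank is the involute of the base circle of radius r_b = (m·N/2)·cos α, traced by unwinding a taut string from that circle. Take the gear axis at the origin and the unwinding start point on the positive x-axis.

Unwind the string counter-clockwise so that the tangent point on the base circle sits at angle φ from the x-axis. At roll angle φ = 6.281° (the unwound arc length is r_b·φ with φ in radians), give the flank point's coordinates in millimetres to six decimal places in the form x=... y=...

x=105.260160 y=0.045893

pitch radius r_p = m·N/2 = 4.453·49/2 = 109.098500
base radius r_b = r_p·cos α = 109.098500·cos 16.449° = 104.633334
roll angle φ = 6.281° = 0.10962413 rad
x = r_b·(cos φ + φ·sin φ) = 104.633334·(0.99399729 + 0.10962413·0.10940470) = 105.260160
y = r_b·(sin φ − φ·cos φ) = 104.633334·(0.10940470 − 0.10962413·0.99399729) = 0.045893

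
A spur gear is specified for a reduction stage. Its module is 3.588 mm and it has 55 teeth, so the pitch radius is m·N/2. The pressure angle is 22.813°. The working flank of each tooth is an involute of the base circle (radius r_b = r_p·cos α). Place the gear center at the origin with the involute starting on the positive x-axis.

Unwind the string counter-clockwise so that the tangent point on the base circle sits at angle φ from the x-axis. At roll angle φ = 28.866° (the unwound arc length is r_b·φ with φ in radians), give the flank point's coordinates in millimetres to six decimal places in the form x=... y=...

x=101.772094 y=3.779351

pitch radius r_p = m·N/2 = 3.588·55/2 = 98.670000
base radius r_b = r_p·cos α = 98.670000·cos 22.813° = 90.951559
roll angle φ = 28.866° = 0.50380674 rad
x = r_b·(cos φ + φ·sin φ) = 90.951559·(0.87575116 + 0.50380674·0.48276279) = 101.772094
y = r_b·(sin φ − φ·cos φ) = 90.951559·(0.48276279 − 0.50380674·0.87575116) = 3.779351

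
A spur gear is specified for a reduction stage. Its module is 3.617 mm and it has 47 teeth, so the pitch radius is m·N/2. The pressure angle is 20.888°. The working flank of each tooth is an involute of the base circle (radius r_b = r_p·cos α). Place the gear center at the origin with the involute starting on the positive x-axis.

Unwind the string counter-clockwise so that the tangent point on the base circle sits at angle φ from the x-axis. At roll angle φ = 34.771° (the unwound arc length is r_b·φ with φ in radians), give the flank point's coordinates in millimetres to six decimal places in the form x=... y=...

x=92.717663 y=5.701324

pitch radius r_p = m·N/2 = 3.617·47/2 = 84.999500
base radius r_b = r_p·cos α = 84.999500·cos 20.888° = 79.413262
roll angle φ = 34.771° = 0.60686843 rad
x = r_b·(cos φ + φ·sin φ) = 79.413262·(0.82143797 + 0.60686843·0.57029787) = 92.717663
y = r_b·(sin φ − φ·cos φ) = 79.413262·(0.57029787 − 0.60686843·0.82143797) = 5.701324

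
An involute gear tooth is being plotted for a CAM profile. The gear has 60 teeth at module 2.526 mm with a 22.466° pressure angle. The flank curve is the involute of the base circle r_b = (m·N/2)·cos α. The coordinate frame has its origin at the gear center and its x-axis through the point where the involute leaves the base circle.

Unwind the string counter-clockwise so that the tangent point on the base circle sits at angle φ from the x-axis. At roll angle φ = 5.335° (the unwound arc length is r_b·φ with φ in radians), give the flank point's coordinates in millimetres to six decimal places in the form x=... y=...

x=70.331708 y=0.018828

pitch radius r_p = m·N/2 = 2.526·60/2 = 75.780000
base radius r_b = r_p·cos α = 75.780000·cos 22.466° = 70.028787
roll angle φ = 5.335° = 0.09311332 rad
x = r_b·(cos φ + φ·sin φ) = 70.028787·(0.99566809 + 0.09311332·0.09297882) = 70.331708
y = r_b·(sin φ − φ·cos φ) = 70.028787·(0.09297882 − 0.09311332·0.99566809) = 0.018828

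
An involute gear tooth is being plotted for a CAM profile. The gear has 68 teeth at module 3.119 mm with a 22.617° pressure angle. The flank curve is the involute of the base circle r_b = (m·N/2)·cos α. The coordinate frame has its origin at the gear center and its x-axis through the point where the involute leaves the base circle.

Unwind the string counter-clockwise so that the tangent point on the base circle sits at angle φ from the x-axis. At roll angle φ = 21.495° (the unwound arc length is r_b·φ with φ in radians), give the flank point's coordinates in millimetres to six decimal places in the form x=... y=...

x=104.538913 y=1.698790

pitch radius r_p = m·N/2 = 3.119·68/2 = 106.046000
base radius r_b = r_p·cos α = 106.046000·cos 22.617° = 97.890655
roll angle φ = 21.495° = 0.37515852 rad
x = r_b·(cos φ + φ·sin φ) = 97.890655·(0.93044955 + 0.37515852·0.36642003) = 104.538913
y = r_b·(sin φ − φ·cos φ) = 97.890655·(0.36642003 − 0.37515852·0.93044955) = 1.698790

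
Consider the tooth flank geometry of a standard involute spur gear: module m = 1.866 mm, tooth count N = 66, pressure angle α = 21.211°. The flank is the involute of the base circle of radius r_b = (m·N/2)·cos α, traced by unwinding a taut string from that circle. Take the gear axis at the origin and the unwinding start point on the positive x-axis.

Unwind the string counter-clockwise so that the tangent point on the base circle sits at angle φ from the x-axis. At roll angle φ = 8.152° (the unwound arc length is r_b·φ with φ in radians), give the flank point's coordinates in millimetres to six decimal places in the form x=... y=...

x=57.984471 y=0.055003

pitch radius r_p = m·N/2 = 1.866·66/2 = 61.578000
base radius r_b = r_p·cos α = 61.578000·cos 21.211° = 57.406359
roll angle φ = 8.152° = 0.14227924 rad
x = r_b·(cos φ + φ·sin φ) = 57.406359·(0.98989537 + 0.14227924·0.14179969) = 57.984471
y = r_b·(sin φ − φ·cos φ) = 57.406359·(0.14179969 − 0.14227924·0.98989537) = 0.055003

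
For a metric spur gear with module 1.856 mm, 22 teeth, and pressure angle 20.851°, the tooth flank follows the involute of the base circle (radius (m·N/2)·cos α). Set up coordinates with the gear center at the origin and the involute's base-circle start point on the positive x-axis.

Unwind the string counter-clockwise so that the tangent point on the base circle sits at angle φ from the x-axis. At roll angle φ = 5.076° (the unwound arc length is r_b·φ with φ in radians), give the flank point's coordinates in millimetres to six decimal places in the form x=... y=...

pitch radius r_p = m·N/2 = 1.856·22/2 = 20.416000
base radius r_b = r_p·cos α = 20.416000·cos 20.851° = 19.078940
roll angle φ = 5.076° = 0.08859291 rad
x = r_b·(cos φ + φ·sin φ) = 19.078940·(0.99607821 + 0.08859291·0.08847707) = 19.153666
y = r_b·(sin φ − φ·cos φ) = 19.078940·(0.08847707 − 0.08859291·0.99607821) = 0.004419

x=19.153666 y=0.004419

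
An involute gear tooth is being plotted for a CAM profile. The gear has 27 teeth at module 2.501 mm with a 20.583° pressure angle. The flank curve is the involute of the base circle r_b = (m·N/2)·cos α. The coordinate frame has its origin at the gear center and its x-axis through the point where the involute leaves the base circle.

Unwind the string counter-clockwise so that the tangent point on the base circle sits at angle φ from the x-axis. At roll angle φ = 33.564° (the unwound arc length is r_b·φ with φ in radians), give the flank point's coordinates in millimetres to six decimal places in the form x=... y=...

pitch radius r_p = m·N/2 = 2.501·27/2 = 33.763500
base radius r_b = r_p·cos α = 33.763500·cos 20.583° = 31.608169
roll angle φ = 33.564° = 0.58580231 rad
x = r_b·(cos φ + φ·sin φ) = 31.608169·(0.83326878 + 0.58580231·0.55286810) = 36.575083
y = r_b·(sin φ − φ·cos φ) = 31.608169·(0.55286810 − 0.58580231·0.83326878) = 2.046228

x=36.575083 y=2.046228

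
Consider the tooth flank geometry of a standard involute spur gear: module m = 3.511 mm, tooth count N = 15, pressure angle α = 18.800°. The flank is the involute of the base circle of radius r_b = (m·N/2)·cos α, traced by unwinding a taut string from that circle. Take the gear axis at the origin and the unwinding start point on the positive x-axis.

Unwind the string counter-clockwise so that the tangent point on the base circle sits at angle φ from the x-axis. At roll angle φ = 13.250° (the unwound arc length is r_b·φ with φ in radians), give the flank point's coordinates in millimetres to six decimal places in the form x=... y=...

pitch radius r_p = m·N/2 = 3.511·15/2 = 26.332500
base radius r_b = r_p·cos α = 26.332500·cos 18.800° = 24.927642
roll angle φ = 13.250° = 0.23125613 rad
x = r_b·(cos φ + φ·sin φ) = 24.927642·(0.97337926 + 0.23125613·0.22920039) = 25.585314
y = r_b·(sin φ − φ·cos φ) = 24.927642·(0.22920039 − 0.23125613·0.97337926) = 0.102215

x=25.585314 y=0.102215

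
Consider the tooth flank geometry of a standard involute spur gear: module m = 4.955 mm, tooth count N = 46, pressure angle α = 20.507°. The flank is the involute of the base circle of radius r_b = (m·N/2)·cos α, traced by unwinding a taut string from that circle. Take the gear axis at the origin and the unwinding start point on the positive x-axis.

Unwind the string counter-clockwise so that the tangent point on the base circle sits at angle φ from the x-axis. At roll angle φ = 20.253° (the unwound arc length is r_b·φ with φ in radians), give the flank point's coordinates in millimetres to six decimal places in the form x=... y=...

pitch radius r_p = m·N/2 = 4.955·46/2 = 113.965000
base radius r_b = r_p·cos α = 113.965000·cos 20.507° = 106.742969
roll angle φ = 20.253° = 0.35348153 rad
x = r_b·(cos φ + φ·sin φ) = 106.742969·(0.93817321 + 0.35348153·0.34616618) = 113.204822
y = r_b·(sin φ − φ·cos φ) = 106.742969·(0.34616618 − 0.35348153·0.93817321) = 1.551965

x=113.204822 y=1.551965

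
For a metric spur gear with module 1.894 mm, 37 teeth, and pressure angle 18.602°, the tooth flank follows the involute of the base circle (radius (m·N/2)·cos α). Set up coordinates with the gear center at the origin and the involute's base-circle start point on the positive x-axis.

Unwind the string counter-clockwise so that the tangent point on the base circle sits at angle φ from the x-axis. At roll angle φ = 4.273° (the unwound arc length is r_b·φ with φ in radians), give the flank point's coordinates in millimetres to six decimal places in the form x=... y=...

x=33.300689 y=0.004589

pitch radius r_p = m·N/2 = 1.894·37/2 = 35.039000
base radius r_b = r_p·cos α = 35.039000·cos 18.602° = 33.208467
roll angle φ = 4.273° = 0.07457792 rad
x = r_b·(cos φ + φ·sin φ) = 33.208467·(0.99722036 + 0.07457792·0.07450881) = 33.300689
y = r_b·(sin φ − φ·cos φ) = 33.208467·(0.07450881 − 0.07457792·0.99722036) = 0.004589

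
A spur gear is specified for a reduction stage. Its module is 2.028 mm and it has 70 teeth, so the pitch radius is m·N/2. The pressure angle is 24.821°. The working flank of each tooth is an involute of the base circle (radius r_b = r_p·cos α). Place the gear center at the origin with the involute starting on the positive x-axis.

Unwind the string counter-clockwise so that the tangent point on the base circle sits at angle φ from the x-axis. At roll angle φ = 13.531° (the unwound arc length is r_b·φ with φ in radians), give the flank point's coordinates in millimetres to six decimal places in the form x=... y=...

x=66.194654 y=0.281267

pitch radius r_p = m·N/2 = 2.028·70/2 = 70.980000
base radius r_b = r_p·cos α = 70.980000·cos 24.821° = 64.423129
roll angle φ = 13.531° = 0.23616050 rad
x = r_b·(cos φ + φ·sin φ) = 64.423129·(0.97224347 + 0.23616050·0.23397143) = 66.194654
y = r_b·(sin φ − φ·cos φ) = 64.423129·(0.23397143 − 0.23616050·0.97224347) = 0.281267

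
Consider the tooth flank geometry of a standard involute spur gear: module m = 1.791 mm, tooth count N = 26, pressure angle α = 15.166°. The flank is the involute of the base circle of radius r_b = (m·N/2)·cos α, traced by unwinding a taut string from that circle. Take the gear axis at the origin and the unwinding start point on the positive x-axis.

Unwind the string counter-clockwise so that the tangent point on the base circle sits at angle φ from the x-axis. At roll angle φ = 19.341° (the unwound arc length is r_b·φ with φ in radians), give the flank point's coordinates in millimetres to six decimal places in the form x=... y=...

pitch radius r_p = m·N/2 = 1.791·26/2 = 23.283000
base radius r_b = r_p·cos α = 23.283000·cos 15.166° = 22.472098
roll angle φ = 19.341° = 0.33756413 rad
x = r_b·(cos φ + φ·sin φ) = 22.472098·(0.94356420 + 0.33756413·0.33118968) = 23.716197
y = r_b·(sin φ − φ·cos φ) = 22.472098·(0.33118968 − 0.33756413·0.94356420) = 0.284862

x=23.716197 y=0.284862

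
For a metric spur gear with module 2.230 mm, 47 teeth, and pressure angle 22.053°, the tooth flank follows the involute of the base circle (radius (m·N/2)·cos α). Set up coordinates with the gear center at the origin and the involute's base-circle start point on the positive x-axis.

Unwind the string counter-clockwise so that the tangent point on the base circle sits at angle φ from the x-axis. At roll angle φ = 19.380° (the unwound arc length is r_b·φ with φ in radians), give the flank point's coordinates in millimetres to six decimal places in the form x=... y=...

pitch radius r_p = m·N/2 = 2.230·47/2 = 52.405000
base radius r_b = r_p·cos α = 52.405000·cos 22.053° = 48.570890
roll angle φ = 19.380° = 0.33824481 rad
x = r_b·(cos φ + φ·sin φ) = 48.570890·(0.94333855 + 0.33824481·0.33183186) = 51.270409
y = r_b·(sin φ − φ·cos φ) = 48.570890·(0.33183186 − 0.33824481·0.94333855) = 0.619400

x=51.270409 y=0.619400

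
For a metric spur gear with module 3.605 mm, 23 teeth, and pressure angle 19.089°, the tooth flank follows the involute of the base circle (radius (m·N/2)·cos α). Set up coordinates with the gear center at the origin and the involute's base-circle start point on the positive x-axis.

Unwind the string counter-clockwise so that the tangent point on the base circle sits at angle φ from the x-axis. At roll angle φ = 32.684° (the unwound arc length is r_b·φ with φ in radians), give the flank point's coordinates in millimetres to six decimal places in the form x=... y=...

pitch radius r_p = m·N/2 = 3.605·23/2 = 41.457500
base radius r_b = r_p·cos α = 41.457500·cos 19.089° = 39.177823
roll angle φ = 32.684° = 0.57044341 rad
x = r_b·(cos φ + φ·sin φ) = 39.177823·(0.84166161 + 0.57044341·0.54000531) = 45.042903
y = r_b·(sin φ − φ·cos φ) = 39.177823·(0.54000531 − 0.57044341·0.84166161) = 2.346163

x=45.042903 y=2.346163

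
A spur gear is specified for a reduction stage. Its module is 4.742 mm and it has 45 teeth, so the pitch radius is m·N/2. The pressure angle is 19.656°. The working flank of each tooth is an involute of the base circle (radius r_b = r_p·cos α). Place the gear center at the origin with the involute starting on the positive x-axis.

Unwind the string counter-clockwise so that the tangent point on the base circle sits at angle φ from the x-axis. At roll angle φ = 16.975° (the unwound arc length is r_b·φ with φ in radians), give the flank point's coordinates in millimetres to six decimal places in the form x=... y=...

x=104.791248 y=0.863363

pitch radius r_p = m·N/2 = 4.742·45/2 = 106.695000
base radius r_b = r_p·cos α = 106.695000·cos 19.656° = 100.477790
roll angle φ = 16.975° = 0.29626964 rad
x = r_b·(cos φ + φ·sin φ) = 100.477790·(0.95643224 + 0.29626964·0.29195441) = 104.791248
y = r_b·(sin φ − φ·cos φ) = 100.477790·(0.29195441 − 0.29626964·0.95643224) = 0.863363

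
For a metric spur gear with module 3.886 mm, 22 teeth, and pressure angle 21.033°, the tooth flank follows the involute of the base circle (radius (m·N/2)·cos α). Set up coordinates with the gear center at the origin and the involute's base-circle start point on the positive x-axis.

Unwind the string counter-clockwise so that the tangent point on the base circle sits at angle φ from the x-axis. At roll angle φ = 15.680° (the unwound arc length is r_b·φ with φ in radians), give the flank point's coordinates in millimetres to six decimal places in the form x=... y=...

x=41.364201 y=0.270548

pitch radius r_p = m·N/2 = 3.886·22/2 = 42.746000
base radius r_b = r_p·cos α = 42.746000·cos 21.033° = 39.897999
roll angle φ = 15.680° = 0.27366763 rad
x = r_b·(cos φ + φ·sin φ) = 39.897999·(0.96278615 + 0.27366763·0.27026439) = 41.364201
y = r_b·(sin φ − φ·cos φ) = 39.897999·(0.27026439 − 0.27366763·0.96278615) = 0.270548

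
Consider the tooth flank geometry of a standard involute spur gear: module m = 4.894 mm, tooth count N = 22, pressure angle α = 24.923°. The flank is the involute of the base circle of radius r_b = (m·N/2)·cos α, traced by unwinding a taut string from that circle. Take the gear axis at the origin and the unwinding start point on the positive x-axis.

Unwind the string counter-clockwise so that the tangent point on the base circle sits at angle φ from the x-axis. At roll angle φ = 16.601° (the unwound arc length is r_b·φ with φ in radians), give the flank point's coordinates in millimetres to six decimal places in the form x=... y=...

x=50.827157 y=0.392525

pitch radius r_p = m·N/2 = 4.894·22/2 = 53.834000
base radius r_b = r_p·cos α = 53.834000·cos 24.923° = 48.820705
roll angle φ = 16.601° = 0.28974211 rad
x = r_b·(cos φ + φ·sin φ) = 48.820705·(0.95831759 + 0.28974211·0.28570509) = 50.827157
y = r_b·(sin φ − φ·cos φ) = 48.820705·(0.28570509 − 0.28974211·0.95831759) = 0.392525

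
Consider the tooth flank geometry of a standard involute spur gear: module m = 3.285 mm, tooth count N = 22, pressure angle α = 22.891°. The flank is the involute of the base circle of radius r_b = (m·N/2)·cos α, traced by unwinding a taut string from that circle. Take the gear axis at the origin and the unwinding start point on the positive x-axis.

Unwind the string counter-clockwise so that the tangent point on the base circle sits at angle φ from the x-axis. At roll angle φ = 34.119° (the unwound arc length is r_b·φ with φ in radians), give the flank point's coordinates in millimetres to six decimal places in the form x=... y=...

x=38.678511 y=2.261124

pitch radius r_p = m·N/2 = 3.285·22/2 = 36.135000
base radius r_b = r_p·cos α = 36.135000·cos 22.891° = 33.289243
roll angle φ = 34.119° = 0.59548889 rad
x = r_b·(cos φ + φ·sin φ) = 33.289243·(0.82787437 + 0.59548889·0.56091356) = 38.678511
y = r_b·(sin φ − φ·cos φ) = 33.289243·(0.56091356 − 0.59548889·0.82787437) = 2.261124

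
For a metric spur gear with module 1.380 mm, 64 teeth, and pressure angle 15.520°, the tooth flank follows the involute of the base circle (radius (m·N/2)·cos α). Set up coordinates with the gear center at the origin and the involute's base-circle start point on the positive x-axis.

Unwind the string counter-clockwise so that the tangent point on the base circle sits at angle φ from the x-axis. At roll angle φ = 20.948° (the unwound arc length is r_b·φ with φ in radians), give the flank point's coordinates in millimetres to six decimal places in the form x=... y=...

pitch radius r_p = m·N/2 = 1.380·64/2 = 44.160000
base radius r_b = r_p·cos α = 44.160000·cos 15.520° = 42.549799
roll angle φ = 20.948° = 0.36561157 rad
x = r_b·(cos φ + φ·sin φ) = 42.549799·(0.93390529 + 0.36561157·0.35752051) = 45.299321
y = r_b·(sin φ − φ·cos φ) = 42.549799·(0.35752051 − 0.36561157·0.93390529) = 0.683943

x=45.299321 y=0.683943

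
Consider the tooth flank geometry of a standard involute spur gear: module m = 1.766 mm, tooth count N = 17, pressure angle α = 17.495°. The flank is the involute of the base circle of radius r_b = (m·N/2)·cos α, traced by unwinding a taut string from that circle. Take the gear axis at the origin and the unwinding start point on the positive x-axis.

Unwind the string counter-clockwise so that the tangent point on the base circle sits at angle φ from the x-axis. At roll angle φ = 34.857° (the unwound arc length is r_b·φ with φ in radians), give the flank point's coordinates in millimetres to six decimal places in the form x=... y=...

pitch radius r_p = m·N/2 = 1.766·17/2 = 15.011000
base radius r_b = r_p·cos α = 15.011000·cos 17.495° = 14.316639
roll angle φ = 34.857° = 0.60836942 rad
x = r_b·(cos φ + φ·sin φ) = 14.316639·(0.82058104 + 0.60836942·0.57153020) = 16.725879
y = r_b·(sin φ − φ·cos φ) = 14.316639·(0.57153020 − 0.60836942·0.82058104) = 1.035290

x=16.725879 y=1.035290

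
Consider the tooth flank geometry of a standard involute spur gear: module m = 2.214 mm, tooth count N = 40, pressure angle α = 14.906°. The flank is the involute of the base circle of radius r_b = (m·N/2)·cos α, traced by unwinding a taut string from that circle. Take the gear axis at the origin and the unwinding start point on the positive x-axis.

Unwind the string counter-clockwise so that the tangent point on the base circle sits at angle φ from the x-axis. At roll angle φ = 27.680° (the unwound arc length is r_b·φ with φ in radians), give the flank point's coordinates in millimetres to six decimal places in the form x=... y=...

x=47.495765 y=1.571016

pitch radius r_p = m·N/2 = 2.214·40/2 = 44.280000
base radius r_b = r_p·cos α = 44.280000·cos 14.906° = 42.789940
roll angle φ = 27.680° = 0.48310714 rad
x = r_b·(cos φ + φ·sin φ) = 42.789940·(0.88555583 + 0.48310714·0.46453296) = 47.495765
y = r_b·(sin φ − φ·cos φ) = 42.789940·(0.46453296 − 0.48310714·0.88555583) = 1.571016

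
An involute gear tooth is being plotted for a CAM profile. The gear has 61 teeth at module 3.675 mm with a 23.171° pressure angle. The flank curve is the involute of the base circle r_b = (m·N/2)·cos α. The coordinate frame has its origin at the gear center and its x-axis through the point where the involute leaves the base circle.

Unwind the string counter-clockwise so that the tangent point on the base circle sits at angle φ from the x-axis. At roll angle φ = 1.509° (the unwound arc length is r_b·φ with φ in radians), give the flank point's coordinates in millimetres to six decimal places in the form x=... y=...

x=103.081651 y=0.000627

pitch radius r_p = m·N/2 = 3.675·61/2 = 112.087500
base radius r_b = r_p·cos α = 112.087500·cos 23.171° = 103.045918
roll angle φ = 1.509° = 0.02633702 rad
x = r_b·(cos φ + φ·sin φ) = 103.045918·(0.99965320 + 0.02633702·0.02633397) = 103.081651
y = r_b·(sin φ − φ·cos φ) = 103.045918·(0.02633397 − 0.02633702·0.99965320) = 0.000627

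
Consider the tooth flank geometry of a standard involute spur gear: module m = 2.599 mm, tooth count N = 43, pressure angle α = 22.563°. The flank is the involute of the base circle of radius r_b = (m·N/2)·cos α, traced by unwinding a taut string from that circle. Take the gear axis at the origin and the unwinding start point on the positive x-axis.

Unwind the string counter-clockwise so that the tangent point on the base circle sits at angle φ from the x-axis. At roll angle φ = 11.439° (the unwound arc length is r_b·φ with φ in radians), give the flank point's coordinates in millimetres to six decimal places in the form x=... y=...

x=52.619635 y=0.136334

pitch radius r_p = m·N/2 = 2.599·43/2 = 55.878500
base radius r_b = r_p·cos α = 55.878500·cos 22.563° = 51.601459
roll angle φ = 11.439° = 0.19964821 rad
x = r_b·(cos φ + φ·sin φ) = 51.601459·(0.98013641 + 0.19964821·0.19832454) = 52.619635
y = r_b·(sin φ − φ·cos φ) = 51.601459·(0.19832454 − 0.19964821·0.98013641) = 0.136334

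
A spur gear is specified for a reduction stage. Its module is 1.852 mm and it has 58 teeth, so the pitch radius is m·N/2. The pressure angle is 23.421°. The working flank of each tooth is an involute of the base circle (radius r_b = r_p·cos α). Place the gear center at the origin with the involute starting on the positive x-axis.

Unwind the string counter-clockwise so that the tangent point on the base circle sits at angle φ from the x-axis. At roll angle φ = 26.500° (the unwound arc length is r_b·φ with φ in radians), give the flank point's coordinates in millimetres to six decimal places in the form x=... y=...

pitch radius r_p = m·N/2 = 1.852·58/2 = 53.708000
base radius r_b = r_p·cos α = 53.708000·cos 23.421° = 49.282944
roll angle φ = 26.500° = 0.46251225 rad
x = r_b·(cos φ + φ·sin φ) = 49.282944·(0.89493436 + 0.46251225·0.44619781) = 54.275618
y = r_b·(sin φ − φ·cos φ) = 49.282944·(0.44619781 − 0.46251225·0.89493436) = 1.590839

x=54.275618 y=1.590839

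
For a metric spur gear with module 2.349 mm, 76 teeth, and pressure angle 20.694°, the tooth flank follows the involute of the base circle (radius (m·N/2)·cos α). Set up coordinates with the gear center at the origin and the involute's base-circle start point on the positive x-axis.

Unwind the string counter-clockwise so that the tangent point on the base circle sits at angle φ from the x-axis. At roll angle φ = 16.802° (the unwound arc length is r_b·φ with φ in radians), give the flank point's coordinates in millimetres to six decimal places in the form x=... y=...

pitch radius r_p = m·N/2 = 2.349·76/2 = 89.262000
base radius r_b = r_p·cos α = 89.262000·cos 20.694° = 83.502909
roll angle φ = 16.802° = 0.29325022 rad
x = r_b·(cos φ + φ·sin φ) = 83.502909·(0.95730941 + 0.29325022·0.28906521) = 87.016531
y = r_b·(sin φ − φ·cos φ) = 83.502909·(0.28906521 − 0.29325022·0.95730941) = 0.695915

x=87.016531 y=0.695915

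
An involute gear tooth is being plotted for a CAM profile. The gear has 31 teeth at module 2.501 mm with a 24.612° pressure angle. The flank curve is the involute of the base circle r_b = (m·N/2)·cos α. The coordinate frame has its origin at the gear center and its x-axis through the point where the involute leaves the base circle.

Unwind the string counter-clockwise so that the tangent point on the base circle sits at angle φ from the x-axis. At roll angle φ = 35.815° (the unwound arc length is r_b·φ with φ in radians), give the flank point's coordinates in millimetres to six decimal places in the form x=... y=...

x=41.470960 y=2.758804

pitch radius r_p = m·N/2 = 2.501·31/2 = 38.765500
base radius r_b = r_p·cos α = 38.765500·cos 24.612° = 35.243612
roll angle φ = 35.815° = 0.62508967 rad
x = r_b·(cos φ + φ·sin φ) = 35.243612·(0.81091065 + 0.62508967·0.58516999) = 41.470960
y = r_b·(sin φ − φ·cos φ) = 35.243612·(0.58516999 − 0.62508967·0.81091065) = 2.758804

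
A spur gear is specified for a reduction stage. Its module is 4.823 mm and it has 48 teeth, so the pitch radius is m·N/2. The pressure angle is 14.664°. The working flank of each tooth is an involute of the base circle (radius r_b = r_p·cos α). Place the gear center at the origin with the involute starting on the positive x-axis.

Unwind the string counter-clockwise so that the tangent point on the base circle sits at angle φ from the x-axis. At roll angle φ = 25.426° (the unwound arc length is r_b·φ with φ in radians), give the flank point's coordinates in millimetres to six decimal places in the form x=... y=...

x=122.470914 y=3.198269

pitch radius r_p = m·N/2 = 4.823·48/2 = 115.752000
base radius r_b = r_p·cos α = 115.752000·cos 14.664° = 111.981610
roll angle φ = 25.426° = 0.44376742 rad
x = r_b·(cos φ + φ·sin φ) = 111.981610·(0.90314056 + 0.44376742·0.42934501) = 122.470914
y = r_b·(sin φ − φ·cos φ) = 111.981610·(0.42934501 − 0.44376742·0.90314056) = 3.198269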